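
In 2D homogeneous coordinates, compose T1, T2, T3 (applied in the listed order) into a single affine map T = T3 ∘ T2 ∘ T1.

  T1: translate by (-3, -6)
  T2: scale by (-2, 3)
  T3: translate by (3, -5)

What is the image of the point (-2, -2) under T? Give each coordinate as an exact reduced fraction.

T(p) = (13, -29)

T1 translate by (-3, -6): (-2, -2) → (-5, -8)
T2 scale by (-2, 3): (-5, -8) → (10, -24)
T3 translate by (3, -5): (10, -24) → (13, -29)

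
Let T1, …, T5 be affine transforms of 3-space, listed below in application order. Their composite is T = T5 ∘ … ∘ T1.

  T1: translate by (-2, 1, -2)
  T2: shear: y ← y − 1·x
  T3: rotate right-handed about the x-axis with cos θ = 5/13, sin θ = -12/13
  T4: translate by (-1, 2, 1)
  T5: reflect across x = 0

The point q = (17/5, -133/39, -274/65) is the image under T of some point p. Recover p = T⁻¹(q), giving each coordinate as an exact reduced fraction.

p = (-2/5, -2/3, -5)

T1 = [1 0 0 -2; 0 1 0 1; 0 0 1 -2; 0 0 0 1]
T2·T1 = [1 0 0 -2; -1 1 0 3; 0 0 1 -2; 0 0 0 1]
T3·…·T1 = [1 0 0 -2; -5/13 5/13 12/13 -9/13; 12/13 -12/13 5/13 -46/13; 0 0 0 1]
T4·…·T1 = [1 0 0 -3; -5/13 5/13 12/13 17/13; 12/13 -12/13 5/13 -33/13; 0 0 0 1]
T5·…·T1 = [-1 0 0 3; -5/13 5/13 12/13 17/13; 12/13 -12/13 5/13 -33/13; 0 0 0 1]
det M = -1; M⁻¹ = [-1 0 0 3; -1 5/13 -12/13 2/13; 0 12/13 5/13 -3/13; 0 0 0 1]
M⁻¹ · (17/5, -133/39, -274/65)ᵀ = (-2/5, -2/3, -5)ᵀ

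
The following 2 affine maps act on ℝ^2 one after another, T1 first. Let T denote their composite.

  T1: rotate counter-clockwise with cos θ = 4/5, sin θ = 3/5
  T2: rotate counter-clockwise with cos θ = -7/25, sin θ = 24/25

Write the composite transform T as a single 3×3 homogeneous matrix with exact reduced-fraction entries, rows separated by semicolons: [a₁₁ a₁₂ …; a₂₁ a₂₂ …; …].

T = [-4/5 -3/5 0; 3/5 -4/5 0; 0 0 1]

T1 = [4/5 -3/5 0; 3/5 4/5 0; 0 0 1]
T2·T1 = [-4/5 -3/5 0; 3/5 -4/5 0; 0 0 1]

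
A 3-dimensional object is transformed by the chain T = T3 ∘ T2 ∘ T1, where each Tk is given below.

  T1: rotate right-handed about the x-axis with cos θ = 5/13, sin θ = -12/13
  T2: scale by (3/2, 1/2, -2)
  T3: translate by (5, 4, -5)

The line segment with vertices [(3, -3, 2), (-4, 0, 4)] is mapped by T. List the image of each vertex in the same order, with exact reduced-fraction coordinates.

image vertices: (19/2, 113/26, -157/13), (-1, 76/13, -105/13)

T1 rotate right-handed about the x-axis with cos θ = 5/13, sin θ = -12/13: (3, -3, 2) → (3, 9/13, 46/13); (-4, 0, 4) → (-4, 48/13, 20/13)
T2 scale by (3/2, 1/2, -2): (3, 9/13, 46/13) → (9/2, 9/26, -92/13); (-4, 48/13, 20/13) → (-6, 24/13, -40/13)
T3 translate by (5, 4, -5): (9/2, 9/26, -92/13) → (19/2, 113/26, -157/13); (-6, 24/13, -40/13) → (-1, 76/13, -105/13)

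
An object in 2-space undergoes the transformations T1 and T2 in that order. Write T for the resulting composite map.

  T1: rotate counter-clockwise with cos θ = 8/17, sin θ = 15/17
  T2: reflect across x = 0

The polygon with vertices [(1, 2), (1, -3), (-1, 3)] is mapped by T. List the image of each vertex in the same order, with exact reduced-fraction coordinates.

image vertices: (22/17, 31/17), (-53/17, -9/17), (53/17, 9/17)

T1 rotate counter-clockwise with cos θ = 8/17, sin θ = 15/17: (1, 2) → (-22/17, 31/17); (1, -3) → (53/17, -9/17); (-1, 3) → (-53/17, 9/17)
T2 reflect across x = 0: (-22/17, 31/17) → (22/17, 31/17); (53/17, -9/17) → (-53/17, -9/17); (-53/17, 9/17) → (53/17, 9/17)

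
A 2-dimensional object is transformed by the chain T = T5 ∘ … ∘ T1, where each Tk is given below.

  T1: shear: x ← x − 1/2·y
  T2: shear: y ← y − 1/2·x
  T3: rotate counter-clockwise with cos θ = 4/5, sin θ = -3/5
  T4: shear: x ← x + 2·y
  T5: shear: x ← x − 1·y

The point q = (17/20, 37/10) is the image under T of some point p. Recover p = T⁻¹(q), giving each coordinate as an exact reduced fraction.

p = (-5, -1)

T1 = [1 -1/2 0; 0 1 0; 0 0 1]
T2·T1 = [1 -1/2 0; -1/2 5/4 0; 0 0 1]
T3·…·T1 = [1/2 7/20 0; -1 13/10 0; 0 0 1]
T4·…·T1 = [-3/2 59/20 0; -1 13/10 0; 0 0 1]
T5·…·T1 = [-1/2 33/20 0; -1 13/10 0; 0 0 1]
det M = 1; M⁻¹ = [13/10 -33/20 0; 1 -1/2 0; 0 0 1]
M⁻¹ · (17/20, 37/10)ᵀ = (-5, -1)ᵀ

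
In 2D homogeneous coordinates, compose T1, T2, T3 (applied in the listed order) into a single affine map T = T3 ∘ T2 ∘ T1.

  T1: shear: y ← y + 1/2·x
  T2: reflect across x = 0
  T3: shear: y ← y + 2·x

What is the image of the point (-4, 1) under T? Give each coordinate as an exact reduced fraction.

T1 shear: y ← y + 1/2·x: (-4, 1) → (-4, -1)
T2 reflect across x = 0: (-4, -1) → (4, -1)
T3 shear: y ← y + 2·x: (4, -1) → (4, 7)

T(p) = (4, 7)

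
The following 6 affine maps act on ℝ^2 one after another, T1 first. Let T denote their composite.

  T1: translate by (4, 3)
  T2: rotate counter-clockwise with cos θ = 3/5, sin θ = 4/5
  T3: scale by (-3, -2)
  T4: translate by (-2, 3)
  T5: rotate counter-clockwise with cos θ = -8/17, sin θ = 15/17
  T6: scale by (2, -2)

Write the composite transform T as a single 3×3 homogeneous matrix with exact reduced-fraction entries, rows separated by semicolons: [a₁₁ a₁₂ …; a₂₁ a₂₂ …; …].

T1 = [1 0 4; 0 1 3; 0 0 1]
T2·T1 = [3/5 -4/5 0; 4/5 3/5 5; 0 0 1]
T3·…·T1 = [-9/5 12/5 0; -8/5 -6/5 -10; 0 0 1]
T4·…·T1 = [-9/5 12/5 -2; -8/5 -6/5 -7; 0 0 1]
T5·…·T1 = [192/85 -6/85 121/17; -71/85 228/85 26/17; 0 0 1]
T6·…·T1 = [384/85 -12/85 242/17; 142/85 -456/85 -52/17; 0 0 1]

T = [384/85 -12/85 242/17; 142/85 -456/85 -52/17; 0 0 1]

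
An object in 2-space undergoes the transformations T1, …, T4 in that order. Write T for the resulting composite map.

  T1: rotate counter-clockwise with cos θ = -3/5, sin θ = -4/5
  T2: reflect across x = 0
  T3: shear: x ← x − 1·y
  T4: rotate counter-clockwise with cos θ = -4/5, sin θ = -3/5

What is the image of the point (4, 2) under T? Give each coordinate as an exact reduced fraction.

T1 rotate counter-clockwise with cos θ = -3/5, sin θ = -4/5: (4, 2) → (-4/5, -22/5)
T2 reflect across x = 0: (-4/5, -22/5) → (4/5, -22/5)
T3 shear: x ← x − 1·y: (4/5, -22/5) → (26/5, -22/5)
T4 rotate counter-clockwise with cos θ = -4/5, sin θ = -3/5: (26/5, -22/5) → (-34/5, 2/5)

T(p) = (-34/5, 2/5)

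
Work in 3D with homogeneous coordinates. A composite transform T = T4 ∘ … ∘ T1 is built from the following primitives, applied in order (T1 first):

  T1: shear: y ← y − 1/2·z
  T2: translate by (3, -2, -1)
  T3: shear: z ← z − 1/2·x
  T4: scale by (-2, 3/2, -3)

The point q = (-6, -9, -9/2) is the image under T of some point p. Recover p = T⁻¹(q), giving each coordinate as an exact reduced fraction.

p = (0, -2, 4)

T1 = [1 0 0 0; 0 1 -1/2 0; 0 0 1 0; 0 0 0 1]
T2·T1 = [1 0 0 3; 0 1 -1/2 -2; 0 0 1 -1; 0 0 0 1]
T3·…·T1 = [1 0 0 3; 0 1 -1/2 -2; -1/2 0 1 -5/2; 0 0 0 1]
T4·…·T1 = [-2 0 0 -6; 0 3/2 -3/4 -3; 3/2 0 -3 15/2; 0 0 0 1]
det M = 9; M⁻¹ = [-1/2 0 0 -3; -1/8 2/3 -1/6 5/2; -1/4 0 -1/3 1; 0 0 0 1]
M⁻¹ · (-6, -9, -9/2)ᵀ = (0, -2, 4)ᵀ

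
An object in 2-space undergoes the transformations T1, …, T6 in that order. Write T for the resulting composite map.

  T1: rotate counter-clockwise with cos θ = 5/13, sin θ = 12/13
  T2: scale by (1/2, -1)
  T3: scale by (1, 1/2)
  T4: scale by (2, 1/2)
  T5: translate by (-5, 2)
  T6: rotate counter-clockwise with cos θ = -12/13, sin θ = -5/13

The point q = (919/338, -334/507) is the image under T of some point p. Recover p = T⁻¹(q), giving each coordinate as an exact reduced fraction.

T1 = [5/13 -12/13 0; 12/13 5/13 0; 0 0 1]
T2·T1 = [5/26 -6/13 0; -12/13 -5/13 0; 0 0 1]
T3·…·T1 = [5/26 -6/13 0; -6/13 -5/26 0; 0 0 1]
T4·…·T1 = [5/13 -12/13 0; -3/13 -5/52 0; 0 0 1]
T5·…·T1 = [5/13 -12/13 -5; -3/13 -5/52 2; 0 0 1]
T6·…·T1 = [-75/169 551/676 70/13; 11/169 75/169 1/13; 0 0 1]
det M = -1/4; M⁻¹ = [-300/169 551/169 121/13; 44/169 300/169 -20/13; 0 0 1]
M⁻¹ · (919/338, -334/507)ᵀ = (7/3, -2)ᵀ

p = (7/3, -2)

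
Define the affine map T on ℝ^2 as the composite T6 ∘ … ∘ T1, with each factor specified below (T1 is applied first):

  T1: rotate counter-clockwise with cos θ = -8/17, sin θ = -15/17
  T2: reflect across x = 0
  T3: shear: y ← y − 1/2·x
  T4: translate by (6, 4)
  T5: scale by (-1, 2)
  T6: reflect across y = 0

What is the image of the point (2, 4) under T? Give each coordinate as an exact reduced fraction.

T(p) = (-58/17, -56/17)

T1 rotate counter-clockwise with cos θ = -8/17, sin θ = -15/17: (2, 4) → (44/17, -62/17)
T2 reflect across x = 0: (44/17, -62/17) → (-44/17, -62/17)
T3 shear: y ← y − 1/2·x: (-44/17, -62/17) → (-44/17, -40/17)
T4 translate by (6, 4): (-44/17, -40/17) → (58/17, 28/17)
T5 scale by (-1, 2): (58/17, 28/17) → (-58/17, 56/17)
T6 reflect across y = 0: (-58/17, 56/17) → (-58/17, -56/17)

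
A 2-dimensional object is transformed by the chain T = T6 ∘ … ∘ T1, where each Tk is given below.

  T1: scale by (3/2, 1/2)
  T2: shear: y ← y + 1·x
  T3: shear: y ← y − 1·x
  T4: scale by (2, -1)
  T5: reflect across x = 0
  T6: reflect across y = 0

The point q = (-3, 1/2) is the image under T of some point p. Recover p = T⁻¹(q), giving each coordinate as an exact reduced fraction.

T1 = [3/2 0 0; 0 1/2 0; 0 0 1]
T2·T1 = [3/2 0 0; 3/2 1/2 0; 0 0 1]
T3·…·T1 = [3/2 0 0; 0 1/2 0; 0 0 1]
T4·…·T1 = [3 0 0; 0 -1/2 0; 0 0 1]
T5·…·T1 = [-3 0 0; 0 -1/2 0; 0 0 1]
T6·…·T1 = [-3 0 0; 0 1/2 0; 0 0 1]
det M = -3/2; M⁻¹ = [-1/3 0 0; 0 2 0; 0 0 1]
M⁻¹ · (-3, 1/2)ᵀ = (1, 1)ᵀ

p = (1, 1)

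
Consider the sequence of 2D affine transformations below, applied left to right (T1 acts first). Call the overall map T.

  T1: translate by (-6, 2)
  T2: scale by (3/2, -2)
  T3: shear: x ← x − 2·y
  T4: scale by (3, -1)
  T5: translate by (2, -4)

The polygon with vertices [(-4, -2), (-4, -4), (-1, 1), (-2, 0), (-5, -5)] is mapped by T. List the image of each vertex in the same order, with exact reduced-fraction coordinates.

image vertices: (-43, -4), (-67, -8), (13/2, 2), (-10, 0), (-167/2, -10)

T1 translate by (-6, 2): (-4, -2) → (-10, 0); (-4, -4) → (-10, -2); (-1, 1) → (-7, 3); (-2, 0) → (-8, 2); (-5, -5) → (-11, -3)
T2 scale by (3/2, -2): (-10, 0) → (-15, 0); (-10, -2) → (-15, 4); (-7, 3) → (-21/2, -6); (-8, 2) → (-12, -4); (-11, -3) → (-33/2, 6)
T3 shear: x ← x − 2·y: (-15, 0) → (-15, 0); (-15, 4) → (-23, 4); (-21/2, -6) → (3/2, -6); (-12, -4) → (-4, -4); (-33/2, 6) → (-57/2, 6)
T4 scale by (3, -1): (-15, 0) → (-45, 0); (-23, 4) → (-69, -4); (3/2, -6) → (9/2, 6); (-4, -4) → (-12, 4); (-57/2, 6) → (-171/2, -6)
T5 translate by (2, -4): (-45, 0) → (-43, -4); (-69, -4) → (-67, -8); (9/2, 6) → (13/2, 2); (-12, 4) → (-10, 0); (-171/2, -6) → (-167/2, -10)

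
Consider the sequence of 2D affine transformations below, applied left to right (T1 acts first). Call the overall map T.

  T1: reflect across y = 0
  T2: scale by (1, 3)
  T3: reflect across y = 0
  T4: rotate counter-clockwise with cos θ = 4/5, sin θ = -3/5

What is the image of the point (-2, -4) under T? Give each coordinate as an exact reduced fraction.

T1 reflect across y = 0: (-2, -4) → (-2, 4)
T2 scale by (1, 3): (-2, 4) → (-2, 12)
T3 reflect across y = 0: (-2, 12) → (-2, -12)
T4 rotate counter-clockwise with cos θ = 4/5, sin θ = -3/5: (-2, -12) → (-44/5, -42/5)

T(p) = (-44/5, -42/5)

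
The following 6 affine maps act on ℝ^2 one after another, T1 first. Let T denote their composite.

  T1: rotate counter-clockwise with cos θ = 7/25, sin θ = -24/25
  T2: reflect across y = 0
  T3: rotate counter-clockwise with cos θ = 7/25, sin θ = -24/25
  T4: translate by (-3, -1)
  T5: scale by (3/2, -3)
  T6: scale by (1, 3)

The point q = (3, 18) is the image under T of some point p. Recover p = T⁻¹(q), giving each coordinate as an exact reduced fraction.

T1 = [7/25 24/25 0; -24/25 7/25 0; 0 0 1]
T2·T1 = [7/25 24/25 0; 24/25 -7/25 0; 0 0 1]
T3·…·T1 = [1 0 0; 0 -1 0; 0 0 1]
T4·…·T1 = [1 0 -3; 0 -1 -1; 0 0 1]
T5·…·T1 = [3/2 0 -9/2; 0 3 3; 0 0 1]
T6·…·T1 = [3/2 0 -9/2; 0 9 9; 0 0 1]
det M = 27/2; M⁻¹ = [2/3 0 3; 0 1/9 -1; 0 0 1]
M⁻¹ · (3, 18)ᵀ = (5, 1)ᵀ

p = (5, 1)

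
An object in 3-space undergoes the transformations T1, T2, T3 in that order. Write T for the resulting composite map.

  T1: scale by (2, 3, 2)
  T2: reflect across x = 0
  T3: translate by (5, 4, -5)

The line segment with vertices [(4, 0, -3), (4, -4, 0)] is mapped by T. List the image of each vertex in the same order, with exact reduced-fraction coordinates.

image vertices: (-3, 4, -11), (-3, -8, -5)

T1 scale by (2, 3, 2): (4, 0, -3) → (8, 0, -6); (4, -4, 0) → (8, -12, 0)
T2 reflect across x = 0: (8, 0, -6) → (-8, 0, -6); (8, -12, 0) → (-8, -12, 0)
T3 translate by (5, 4, -5): (-8, 0, -6) → (-3, 4, -11); (-8, -12, 0) → (-3, -8, -5)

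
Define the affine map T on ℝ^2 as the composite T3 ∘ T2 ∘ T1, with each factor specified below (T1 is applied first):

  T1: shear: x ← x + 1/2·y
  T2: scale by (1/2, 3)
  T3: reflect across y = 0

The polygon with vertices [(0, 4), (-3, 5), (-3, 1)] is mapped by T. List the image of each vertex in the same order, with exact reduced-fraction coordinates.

image vertices: (1, -12), (-1/4, -15), (-5/4, -3)

T1 shear: x ← x + 1/2·y: (0, 4) → (2, 4); (-3, 5) → (-1/2, 5); (-3, 1) → (-5/2, 1)
T2 scale by (1/2, 3): (2, 4) → (1, 12); (-1/2, 5) → (-1/4, 15); (-5/2, 1) → (-5/4, 3)
T3 reflect across y = 0: (1, 12) → (1, -12); (-1/4, 15) → (-1/4, -15); (-5/4, 3) → (-5/4, -3)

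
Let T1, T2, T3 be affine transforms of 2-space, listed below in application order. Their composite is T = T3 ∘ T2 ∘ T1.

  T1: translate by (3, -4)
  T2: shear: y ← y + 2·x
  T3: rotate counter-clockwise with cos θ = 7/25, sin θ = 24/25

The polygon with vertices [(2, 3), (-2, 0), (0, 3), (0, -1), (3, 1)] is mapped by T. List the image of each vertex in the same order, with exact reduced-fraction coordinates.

T1 translate by (3, -4): (2, 3) → (5, -1); (-2, 0) → (1, -4); (0, 3) → (3, -1); (0, -1) → (3, -5); (3, 1) → (6, -3)
T2 shear: y ← y + 2·x: (5, -1) → (5, 9); (1, -4) → (1, -2); (3, -1) → (3, 5); (3, -5) → (3, 1); (6, -3) → (6, 9)
T3 rotate counter-clockwise with cos θ = 7/25, sin θ = 24/25: (5, 9) → (-181/25, 183/25); (1, -2) → (11/5, 2/5); (3, 5) → (-99/25, 107/25); (3, 1) → (-3/25, 79/25); (6, 9) → (-174/25, 207/25)

image vertices: (-181/25, 183/25), (11/5, 2/5), (-99/25, 107/25), (-3/25, 79/25), (-174/25, 207/25)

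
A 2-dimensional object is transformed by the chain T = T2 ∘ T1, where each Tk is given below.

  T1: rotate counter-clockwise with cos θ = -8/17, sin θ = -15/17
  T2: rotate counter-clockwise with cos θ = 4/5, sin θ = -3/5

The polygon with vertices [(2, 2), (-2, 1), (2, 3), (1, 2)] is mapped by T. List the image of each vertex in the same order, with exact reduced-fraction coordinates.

T1 rotate counter-clockwise with cos θ = -8/17, sin θ = -15/17: (2, 2) → (14/17, -46/17); (-2, 1) → (31/17, 22/17); (2, 3) → (29/17, -54/17); (1, 2) → (22/17, -31/17)
T2 rotate counter-clockwise with cos θ = 4/5, sin θ = -3/5: (14/17, -46/17) → (-82/85, -226/85); (31/17, 22/17) → (38/17, -1/17); (29/17, -54/17) → (-46/85, -303/85); (22/17, -31/17) → (-1/17, -38/17)

image vertices: (-82/85, -226/85), (38/17, -1/17), (-46/85, -303/85), (-1/17, -38/17)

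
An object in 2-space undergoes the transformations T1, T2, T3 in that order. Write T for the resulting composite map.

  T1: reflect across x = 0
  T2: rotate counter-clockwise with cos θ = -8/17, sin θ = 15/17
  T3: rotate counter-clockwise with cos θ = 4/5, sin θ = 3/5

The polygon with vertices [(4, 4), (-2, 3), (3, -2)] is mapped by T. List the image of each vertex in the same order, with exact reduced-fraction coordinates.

image vertices: (164/85, -452/85), (-262/85, -159/85), (303/85, 46/85)

T1 reflect across x = 0: (4, 4) → (-4, 4); (-2, 3) → (2, 3); (3, -2) → (-3, -2)
T2 rotate counter-clockwise with cos θ = -8/17, sin θ = 15/17: (-4, 4) → (-28/17, -92/17); (2, 3) → (-61/17, 6/17); (-3, -2) → (54/17, -29/17)
T3 rotate counter-clockwise with cos θ = 4/5, sin θ = 3/5: (-28/17, -92/17) → (164/85, -452/85); (-61/17, 6/17) → (-262/85, -159/85); (54/17, -29/17) → (303/85, 46/85)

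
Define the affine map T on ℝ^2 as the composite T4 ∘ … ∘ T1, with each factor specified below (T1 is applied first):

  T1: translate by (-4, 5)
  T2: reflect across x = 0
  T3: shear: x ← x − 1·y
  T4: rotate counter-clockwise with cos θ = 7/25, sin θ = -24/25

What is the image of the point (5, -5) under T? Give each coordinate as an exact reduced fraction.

T1 translate by (-4, 5): (5, -5) → (1, 0)
T2 reflect across x = 0: (1, 0) → (-1, 0)
T3 shear: x ← x − 1·y: (-1, 0) → (-1, 0)
T4 rotate counter-clockwise with cos θ = 7/25, sin θ = -24/25: (-1, 0) → (-7/25, 24/25)

T(p) = (-7/25, 24/25)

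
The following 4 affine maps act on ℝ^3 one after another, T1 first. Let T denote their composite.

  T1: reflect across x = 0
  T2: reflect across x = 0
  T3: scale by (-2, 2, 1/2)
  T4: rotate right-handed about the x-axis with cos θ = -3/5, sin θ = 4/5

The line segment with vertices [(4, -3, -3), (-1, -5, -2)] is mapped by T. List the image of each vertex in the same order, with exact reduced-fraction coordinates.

T1 reflect across x = 0: (4, -3, -3) → (-4, -3, -3); (-1, -5, -2) → (1, -5, -2)
T2 reflect across x = 0: (-4, -3, -3) → (4, -3, -3); (1, -5, -2) → (-1, -5, -2)
T3 scale by (-2, 2, 1/2): (4, -3, -3) → (-8, -6, -3/2); (-1, -5, -2) → (2, -10, -1)
T4 rotate right-handed about the x-axis with cos θ = -3/5, sin θ = 4/5: (-8, -6, -3/2) → (-8, 24/5, -39/10); (2, -10, -1) → (2, 34/5, -37/5)

image vertices: (-8, 24/5, -39/10), (2, 34/5, -37/5)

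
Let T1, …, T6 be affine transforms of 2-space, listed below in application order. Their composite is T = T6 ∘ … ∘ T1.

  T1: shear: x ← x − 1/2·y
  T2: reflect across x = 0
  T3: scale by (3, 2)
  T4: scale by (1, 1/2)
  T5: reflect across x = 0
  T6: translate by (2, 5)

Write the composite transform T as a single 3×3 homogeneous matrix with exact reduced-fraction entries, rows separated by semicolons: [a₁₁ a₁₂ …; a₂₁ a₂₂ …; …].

T = [3 -3/2 2; 0 1 5; 0 0 1]

T1 = [1 -1/2 0; 0 1 0; 0 0 1]
T2·T1 = [-1 1/2 0; 0 1 0; 0 0 1]
T3·…·T1 = [-3 3/2 0; 0 2 0; 0 0 1]
T4·…·T1 = [-3 3/2 0; 0 1 0; 0 0 1]
T5·…·T1 = [3 -3/2 0; 0 1 0; 0 0 1]
T6·…·T1 = [3 -3/2 2; 0 1 5; 0 0 1]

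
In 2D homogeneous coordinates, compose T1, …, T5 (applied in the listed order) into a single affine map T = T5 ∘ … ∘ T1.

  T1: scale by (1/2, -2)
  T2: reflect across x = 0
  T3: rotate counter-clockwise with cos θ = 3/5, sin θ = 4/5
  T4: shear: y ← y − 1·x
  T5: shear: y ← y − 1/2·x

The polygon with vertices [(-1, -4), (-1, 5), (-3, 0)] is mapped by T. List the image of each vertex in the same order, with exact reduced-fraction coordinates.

image vertices: (-61/10, 287/20), (83/10, -361/20), (9/10, -3/20)

T1 scale by (1/2, -2): (-1, -4) → (-1/2, 8); (-1, 5) → (-1/2, -10); (-3, 0) → (-3/2, 0)
T2 reflect across x = 0: (-1/2, 8) → (1/2, 8); (-1/2, -10) → (1/2, -10); (-3/2, 0) → (3/2, 0)
T3 rotate counter-clockwise with cos θ = 3/5, sin θ = 4/5: (1/2, 8) → (-61/10, 26/5); (1/2, -10) → (83/10, -28/5); (3/2, 0) → (9/10, 6/5)
T4 shear: y ← y − 1·x: (-61/10, 26/5) → (-61/10, 113/10); (83/10, -28/5) → (83/10, -139/10); (9/10, 6/5) → (9/10, 3/10)
T5 shear: y ← y − 1/2·x: (-61/10, 113/10) → (-61/10, 287/20); (83/10, -139/10) → (83/10, -361/20); (9/10, 3/10) → (9/10, -3/20)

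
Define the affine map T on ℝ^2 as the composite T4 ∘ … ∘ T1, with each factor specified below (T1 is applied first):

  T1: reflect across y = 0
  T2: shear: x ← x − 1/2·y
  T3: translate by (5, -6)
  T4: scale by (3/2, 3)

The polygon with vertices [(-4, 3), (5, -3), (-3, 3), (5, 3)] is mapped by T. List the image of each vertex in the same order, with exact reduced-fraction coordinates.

T1 reflect across y = 0: (-4, 3) → (-4, -3); (5, -3) → (5, 3); (-3, 3) → (-3, -3); (5, 3) → (5, -3)
T2 shear: x ← x − 1/2·y: (-4, -3) → (-5/2, -3); (5, 3) → (7/2, 3); (-3, -3) → (-3/2, -3); (5, -3) → (13/2, -3)
T3 translate by (5, -6): (-5/2, -3) → (5/2, -9); (7/2, 3) → (17/2, -3); (-3/2, -3) → (7/2, -9); (13/2, -3) → (23/2, -9)
T4 scale by (3/2, 3): (5/2, -9) → (15/4, -27); (17/2, -3) → (51/4, -9); (7/2, -9) → (21/4, -27); (23/2, -9) → (69/4, -27)

image vertices: (15/4, -27), (51/4, -9), (21/4, -27), (69/4, -27)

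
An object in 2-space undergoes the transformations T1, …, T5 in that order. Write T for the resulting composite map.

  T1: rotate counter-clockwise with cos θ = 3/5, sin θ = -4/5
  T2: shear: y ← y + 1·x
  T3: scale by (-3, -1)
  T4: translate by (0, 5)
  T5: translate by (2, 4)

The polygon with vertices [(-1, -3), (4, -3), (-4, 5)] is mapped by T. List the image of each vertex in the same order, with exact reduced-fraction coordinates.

image vertices: (11, 13), (2, 14), (-14/5, 6/5)

T1 rotate counter-clockwise with cos θ = 3/5, sin θ = -4/5: (-1, -3) → (-3, -1); (4, -3) → (0, -5); (-4, 5) → (8/5, 31/5)
T2 shear: y ← y + 1·x: (-3, -1) → (-3, -4); (0, -5) → (0, -5); (8/5, 31/5) → (8/5, 39/5)
T3 scale by (-3, -1): (-3, -4) → (9, 4); (0, -5) → (0, 5); (8/5, 39/5) → (-24/5, -39/5)
T4 translate by (0, 5): (9, 4) → (9, 9); (0, 5) → (0, 10); (-24/5, -39/5) → (-24/5, -14/5)
T5 translate by (2, 4): (9, 9) → (11, 13); (0, 10) → (2, 14); (-24/5, -14/5) → (-14/5, 6/5)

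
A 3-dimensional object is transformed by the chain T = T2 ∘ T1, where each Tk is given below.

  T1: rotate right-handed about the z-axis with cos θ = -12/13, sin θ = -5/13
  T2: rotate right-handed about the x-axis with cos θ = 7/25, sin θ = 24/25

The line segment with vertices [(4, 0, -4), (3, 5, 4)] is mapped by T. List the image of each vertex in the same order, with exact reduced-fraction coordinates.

T1 rotate right-handed about the z-axis with cos θ = -12/13, sin θ = -5/13: (4, 0, -4) → (-48/13, -20/13, -4); (3, 5, 4) → (-11/13, -75/13, 4)
T2 rotate right-handed about the x-axis with cos θ = 7/25, sin θ = 24/25: (-48/13, -20/13, -4) → (-48/13, 1108/325, -844/325); (-11/13, -75/13, 4) → (-11/13, -1773/325, -1436/325)

image vertices: (-48/13, 1108/325, -844/325), (-11/13, -1773/325, -1436/325)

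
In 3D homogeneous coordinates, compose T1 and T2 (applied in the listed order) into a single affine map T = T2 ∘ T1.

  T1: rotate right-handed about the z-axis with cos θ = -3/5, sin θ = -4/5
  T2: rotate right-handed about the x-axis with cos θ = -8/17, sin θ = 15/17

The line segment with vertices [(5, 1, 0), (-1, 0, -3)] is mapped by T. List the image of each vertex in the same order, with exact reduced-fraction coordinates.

T1 rotate right-handed about the z-axis with cos θ = -3/5, sin θ = -4/5: (5, 1, 0) → (-11/5, -23/5, 0); (-1, 0, -3) → (3/5, 4/5, -3)
T2 rotate right-handed about the x-axis with cos θ = -8/17, sin θ = 15/17: (-11/5, -23/5, 0) → (-11/5, 184/85, -69/17); (3/5, 4/5, -3) → (3/5, 193/85, 36/17)

image vertices: (-11/5, 184/85, -69/17), (3/5, 193/85, 36/17)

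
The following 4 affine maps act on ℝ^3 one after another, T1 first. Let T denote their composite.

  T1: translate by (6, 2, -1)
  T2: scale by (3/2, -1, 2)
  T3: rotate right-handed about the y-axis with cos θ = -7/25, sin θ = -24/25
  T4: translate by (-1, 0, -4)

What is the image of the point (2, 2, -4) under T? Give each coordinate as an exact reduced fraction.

T1 translate by (6, 2, -1): (2, 2, -4) → (8, 4, -5)
T2 scale by (3/2, -1, 2): (8, 4, -5) → (12, -4, -10)
T3 rotate right-handed about the y-axis with cos θ = -7/25, sin θ = -24/25: (12, -4, -10) → (156/25, -4, 358/25)
T4 translate by (-1, 0, -4): (156/25, -4, 358/25) → (131/25, -4, 258/25)

T(p) = (131/25, -4, 258/25)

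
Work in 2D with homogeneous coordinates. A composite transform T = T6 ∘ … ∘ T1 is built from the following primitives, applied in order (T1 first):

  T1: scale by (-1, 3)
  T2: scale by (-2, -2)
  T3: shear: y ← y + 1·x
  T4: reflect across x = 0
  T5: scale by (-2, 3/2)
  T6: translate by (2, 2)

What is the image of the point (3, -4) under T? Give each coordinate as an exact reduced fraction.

T1 scale by (-1, 3): (3, -4) → (-3, -12)
T2 scale by (-2, -2): (-3, -12) → (6, 24)
T3 shear: y ← y + 1·x: (6, 24) → (6, 30)
T4 reflect across x = 0: (6, 30) → (-6, 30)
T5 scale by (-2, 3/2): (-6, 30) → (12, 45)
T6 translate by (2, 2): (12, 45) → (14, 47)

T(p) = (14, 47)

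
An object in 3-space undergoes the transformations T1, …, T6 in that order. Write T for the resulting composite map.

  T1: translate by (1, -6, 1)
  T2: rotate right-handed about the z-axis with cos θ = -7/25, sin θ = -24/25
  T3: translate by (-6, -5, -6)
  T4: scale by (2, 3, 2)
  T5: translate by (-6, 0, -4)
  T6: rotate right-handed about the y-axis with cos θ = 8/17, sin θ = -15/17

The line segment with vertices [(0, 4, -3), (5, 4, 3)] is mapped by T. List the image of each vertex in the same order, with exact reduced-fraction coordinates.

image vertices: (604/85, -81/5, -496/17), (-24/5, -153/5, -26)

T1 translate by (1, -6, 1): (0, 4, -3) → (1, -2, -2); (5, 4, 3) → (6, -2, 4)
T2 rotate right-handed about the z-axis with cos θ = -7/25, sin θ = -24/25: (1, -2, -2) → (-11/5, -2/5, -2); (6, -2, 4) → (-18/5, -26/5, 4)
T3 translate by (-6, -5, -6): (-11/5, -2/5, -2) → (-41/5, -27/5, -8); (-18/5, -26/5, 4) → (-48/5, -51/5, -2)
T4 scale by (2, 3, 2): (-41/5, -27/5, -8) → (-82/5, -81/5, -16); (-48/5, -51/5, -2) → (-96/5, -153/5, -4)
T5 translate by (-6, 0, -4): (-82/5, -81/5, -16) → (-112/5, -81/5, -20); (-96/5, -153/5, -4) → (-126/5, -153/5, -8)
T6 rotate right-handed about the y-axis with cos θ = 8/17, sin θ = -15/17: (-112/5, -81/5, -20) → (604/85, -81/5, -496/17); (-126/5, -153/5, -8) → (-24/5, -153/5, -26)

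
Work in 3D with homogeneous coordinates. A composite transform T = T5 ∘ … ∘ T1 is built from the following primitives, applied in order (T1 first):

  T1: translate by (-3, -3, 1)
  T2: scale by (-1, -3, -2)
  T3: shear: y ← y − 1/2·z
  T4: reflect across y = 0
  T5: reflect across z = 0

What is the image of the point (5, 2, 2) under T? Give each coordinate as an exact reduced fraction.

T(p) = (-2, -6, 6)

T1 translate by (-3, -3, 1): (5, 2, 2) → (2, -1, 3)
T2 scale by (-1, -3, -2): (2, -1, 3) → (-2, 3, -6)
T3 shear: y ← y − 1/2·z: (-2, 3, -6) → (-2, 6, -6)
T4 reflect across y = 0: (-2, 6, -6) → (-2, -6, -6)
T5 reflect across z = 0: (-2, -6, -6) → (-2, -6, 6)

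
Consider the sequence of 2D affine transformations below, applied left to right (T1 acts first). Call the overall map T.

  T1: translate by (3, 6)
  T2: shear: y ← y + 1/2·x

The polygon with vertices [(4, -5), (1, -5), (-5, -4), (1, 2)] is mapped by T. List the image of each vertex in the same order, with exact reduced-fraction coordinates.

T1 translate by (3, 6): (4, -5) → (7, 1); (1, -5) → (4, 1); (-5, -4) → (-2, 2); (1, 2) → (4, 8)
T2 shear: y ← y + 1/2·x: (7, 1) → (7, 9/2); (4, 1) → (4, 3); (-2, 2) → (-2, 1); (4, 8) → (4, 10)

image vertices: (7, 9/2), (4, 3), (-2, 1), (4, 10)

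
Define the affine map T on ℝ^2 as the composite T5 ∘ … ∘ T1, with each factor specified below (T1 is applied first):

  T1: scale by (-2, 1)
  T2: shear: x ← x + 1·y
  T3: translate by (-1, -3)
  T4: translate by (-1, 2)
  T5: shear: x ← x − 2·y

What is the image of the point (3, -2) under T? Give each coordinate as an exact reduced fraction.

T(p) = (-4, -3)

T1 scale by (-2, 1): (3, -2) → (-6, -2)
T2 shear: x ← x + 1·y: (-6, -2) → (-8, -2)
T3 translate by (-1, -3): (-8, -2) → (-9, -5)
T4 translate by (-1, 2): (-9, -5) → (-10, -3)
T5 shear: x ← x − 2·y: (-10, -3) → (-4, -3)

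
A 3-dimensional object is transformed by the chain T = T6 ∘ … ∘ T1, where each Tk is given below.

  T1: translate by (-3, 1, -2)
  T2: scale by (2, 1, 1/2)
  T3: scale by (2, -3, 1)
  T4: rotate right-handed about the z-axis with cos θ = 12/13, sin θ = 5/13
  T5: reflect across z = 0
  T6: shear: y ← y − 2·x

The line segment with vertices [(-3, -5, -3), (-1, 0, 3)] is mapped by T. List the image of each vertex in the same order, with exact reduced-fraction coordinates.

T1 translate by (-3, 1, -2): (-3, -5, -3) → (-6, -4, -5); (-1, 0, 3) → (-4, 1, 1)
T2 scale by (2, 1, 1/2): (-6, -4, -5) → (-12, -4, -5/2); (-4, 1, 1) → (-8, 1, 1/2)
T3 scale by (2, -3, 1): (-12, -4, -5/2) → (-24, 12, -5/2); (-8, 1, 1/2) → (-16, -3, 1/2)
T4 rotate right-handed about the z-axis with cos θ = 12/13, sin θ = 5/13: (-24, 12, -5/2) → (-348/13, 24/13, -5/2); (-16, -3, 1/2) → (-177/13, -116/13, 1/2)
T5 reflect across z = 0: (-348/13, 24/13, -5/2) → (-348/13, 24/13, 5/2); (-177/13, -116/13, 1/2) → (-177/13, -116/13, -1/2)
T6 shear: y ← y − 2·x: (-348/13, 24/13, 5/2) → (-348/13, 720/13, 5/2); (-177/13, -116/13, -1/2) → (-177/13, 238/13, -1/2)

image vertices: (-348/13, 720/13, 5/2), (-177/13, 238/13, -1/2)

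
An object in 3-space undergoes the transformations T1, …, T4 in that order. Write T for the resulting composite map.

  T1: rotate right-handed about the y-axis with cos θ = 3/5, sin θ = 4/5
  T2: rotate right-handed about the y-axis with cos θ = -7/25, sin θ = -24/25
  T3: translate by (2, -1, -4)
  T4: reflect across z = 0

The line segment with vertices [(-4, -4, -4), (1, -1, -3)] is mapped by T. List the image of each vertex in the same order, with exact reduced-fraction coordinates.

T1 rotate right-handed about the y-axis with cos θ = 3/5, sin θ = 4/5: (-4, -4, -4) → (-28/5, -4, 4/5); (1, -1, -3) → (-9/5, -1, -13/5)
T2 rotate right-handed about the y-axis with cos θ = -7/25, sin θ = -24/25: (-28/5, -4, 4/5) → (4/5, -4, -28/5); (-9/5, -1, -13/5) → (3, -1, -1)
T3 translate by (2, -1, -4): (4/5, -4, -28/5) → (14/5, -5, -48/5); (3, -1, -1) → (5, -2, -5)
T4 reflect across z = 0: (14/5, -5, -48/5) → (14/5, -5, 48/5); (5, -2, -5) → (5, -2, 5)

image vertices: (14/5, -5, 48/5), (5, -2, 5)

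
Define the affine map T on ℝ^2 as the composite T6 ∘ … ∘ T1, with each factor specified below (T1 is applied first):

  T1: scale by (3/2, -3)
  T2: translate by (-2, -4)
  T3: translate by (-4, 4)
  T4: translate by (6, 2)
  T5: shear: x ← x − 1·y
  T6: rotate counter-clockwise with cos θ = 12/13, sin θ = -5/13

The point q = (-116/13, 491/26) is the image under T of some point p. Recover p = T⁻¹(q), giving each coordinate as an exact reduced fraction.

T1 = [3/2 0 0; 0 -3 0; 0 0 1]
T2·T1 = [3/2 0 -2; 0 -3 -4; 0 0 1]
T3·…·T1 = [3/2 0 -6; 0 -3 0; 0 0 1]
T4·…·T1 = [3/2 0 0; 0 -3 2; 0 0 1]
T5·…·T1 = [3/2 3 -2; 0 -3 2; 0 0 1]
T6·…·T1 = [18/13 21/13 -14/13; -15/26 -51/13 34/13; 0 0 1]
det M = -9/2; M⁻¹ = [34/39 14/39 0; -5/39 -4/13 2/3; 0 0 1]
M⁻¹ · (-116/13, 491/26)ᵀ = (-1, -4)ᵀ

p = (-1, -4)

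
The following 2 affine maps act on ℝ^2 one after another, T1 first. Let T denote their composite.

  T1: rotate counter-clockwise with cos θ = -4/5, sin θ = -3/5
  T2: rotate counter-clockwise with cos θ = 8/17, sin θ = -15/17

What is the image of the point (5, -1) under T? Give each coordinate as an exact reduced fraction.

T1 rotate counter-clockwise with cos θ = -4/5, sin θ = -3/5: (5, -1) → (-23/5, -11/5)
T2 rotate counter-clockwise with cos θ = 8/17, sin θ = -15/17: (-23/5, -11/5) → (-349/85, 257/85)

T(p) = (-349/85, 257/85)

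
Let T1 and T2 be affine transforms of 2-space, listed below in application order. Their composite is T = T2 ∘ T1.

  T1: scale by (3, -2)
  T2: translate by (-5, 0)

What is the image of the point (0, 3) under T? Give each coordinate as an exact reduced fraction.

T(p) = (-5, -6)

T1 scale by (3, -2): (0, 3) → (0, -6)
T2 translate by (-5, 0): (0, -6) → (-5, -6)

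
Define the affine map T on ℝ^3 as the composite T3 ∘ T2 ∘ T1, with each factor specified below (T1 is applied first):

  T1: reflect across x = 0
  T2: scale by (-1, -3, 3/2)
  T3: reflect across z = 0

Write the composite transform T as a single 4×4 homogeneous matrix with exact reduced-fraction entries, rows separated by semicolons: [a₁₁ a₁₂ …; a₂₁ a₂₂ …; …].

T = [1 0 0 0; 0 -3 0 0; 0 0 -3/2 0; 0 0 0 1]

T1 = [-1 0 0 0; 0 1 0 0; 0 0 1 0; 0 0 0 1]
T2·T1 = [1 0 0 0; 0 -3 0 0; 0 0 3/2 0; 0 0 0 1]
T3·…·T1 = [1 0 0 0; 0 -3 0 0; 0 0 -3/2 0; 0 0 0 1]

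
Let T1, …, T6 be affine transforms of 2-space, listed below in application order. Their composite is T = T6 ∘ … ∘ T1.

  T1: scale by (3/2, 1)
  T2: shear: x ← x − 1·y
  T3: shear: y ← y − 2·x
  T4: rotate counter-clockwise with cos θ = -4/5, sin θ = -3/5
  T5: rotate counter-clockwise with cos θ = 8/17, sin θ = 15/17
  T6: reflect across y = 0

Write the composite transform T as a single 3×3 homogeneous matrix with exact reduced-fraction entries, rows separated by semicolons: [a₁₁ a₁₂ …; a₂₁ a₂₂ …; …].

T1 = [3/2 0 0; 0 1 0; 0 0 1]
T2·T1 = [3/2 -1 0; 0 1 0; 0 0 1]
T3·…·T1 = [3/2 -1 0; -3 3 0; 0 0 1]
T4·…·T1 = [-3 13/5 0; 3/2 -9/5 0; 0 0 1]
T5·…·T1 = [-93/34 239/85 0; -33/17 123/85 0; 0 0 1]
T6·…·T1 = [-93/34 239/85 0; 33/17 -123/85 0; 0 0 1]

T = [-93/34 239/85 0; 33/17 -123/85 0; 0 0 1]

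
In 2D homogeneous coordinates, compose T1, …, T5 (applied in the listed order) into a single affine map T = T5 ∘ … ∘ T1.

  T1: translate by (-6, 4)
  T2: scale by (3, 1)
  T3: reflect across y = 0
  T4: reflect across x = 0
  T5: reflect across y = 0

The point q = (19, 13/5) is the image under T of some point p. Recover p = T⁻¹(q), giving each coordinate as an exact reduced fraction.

p = (-1/3, -7/5)

T1 = [1 0 -6; 0 1 4; 0 0 1]
T2·T1 = [3 0 -18; 0 1 4; 0 0 1]
T3·…·T1 = [3 0 -18; 0 -1 -4; 0 0 1]
T4·…·T1 = [-3 0 18; 0 -1 -4; 0 0 1]
T5·…·T1 = [-3 0 18; 0 1 4; 0 0 1]
det M = -3; M⁻¹ = [-1/3 0 6; 0 1 -4; 0 0 1]
M⁻¹ · (19, 13/5)ᵀ = (-1/3, -7/5)ᵀ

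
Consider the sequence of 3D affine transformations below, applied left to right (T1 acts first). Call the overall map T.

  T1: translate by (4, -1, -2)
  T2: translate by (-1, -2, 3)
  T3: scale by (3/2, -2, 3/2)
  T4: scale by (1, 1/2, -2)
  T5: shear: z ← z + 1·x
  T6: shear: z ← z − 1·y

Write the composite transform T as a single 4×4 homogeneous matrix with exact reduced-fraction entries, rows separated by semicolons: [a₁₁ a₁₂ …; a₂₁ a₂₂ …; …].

T = [3/2 0 0 9/2; 0 -1 0 3; 3/2 1 -3 -3/2; 0 0 0 1]

T1 = [1 0 0 4; 0 1 0 -1; 0 0 1 -2; 0 0 0 1]
T2·T1 = [1 0 0 3; 0 1 0 -3; 0 0 1 1; 0 0 0 1]
T3·…·T1 = [3/2 0 0 9/2; 0 -2 0 6; 0 0 3/2 3/2; 0 0 0 1]
T4·…·T1 = [3/2 0 0 9/2; 0 -1 0 3; 0 0 -3 -3; 0 0 0 1]
T5·…·T1 = [3/2 0 0 9/2; 0 -1 0 3; 3/2 0 -3 3/2; 0 0 0 1]
T6·…·T1 = [3/2 0 0 9/2; 0 -1 0 3; 3/2 1 -3 -3/2; 0 0 0 1]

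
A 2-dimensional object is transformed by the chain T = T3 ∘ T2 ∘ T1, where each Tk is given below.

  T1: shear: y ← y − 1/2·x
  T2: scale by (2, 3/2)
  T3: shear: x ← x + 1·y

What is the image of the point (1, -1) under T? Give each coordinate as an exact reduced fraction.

T1 shear: y ← y − 1/2·x: (1, -1) → (1, -3/2)
T2 scale by (2, 3/2): (1, -3/2) → (2, -9/4)
T3 shear: x ← x + 1·y: (2, -9/4) → (-1/4, -9/4)

T(p) = (-1/4, -9/4)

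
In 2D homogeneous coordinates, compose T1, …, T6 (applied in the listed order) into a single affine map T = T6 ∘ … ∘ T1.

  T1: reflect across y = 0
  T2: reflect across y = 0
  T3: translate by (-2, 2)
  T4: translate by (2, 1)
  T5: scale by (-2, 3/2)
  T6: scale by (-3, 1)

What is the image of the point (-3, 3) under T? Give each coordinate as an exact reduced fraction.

T(p) = (-18, 9)

T1 reflect across y = 0: (-3, 3) → (-3, -3)
T2 reflect across y = 0: (-3, -3) → (-3, 3)
T3 translate by (-2, 2): (-3, 3) → (-5, 5)
T4 translate by (2, 1): (-5, 5) → (-3, 6)
T5 scale by (-2, 3/2): (-3, 6) → (6, 9)
T6 scale by (-3, 1): (6, 9) → (-18, 9)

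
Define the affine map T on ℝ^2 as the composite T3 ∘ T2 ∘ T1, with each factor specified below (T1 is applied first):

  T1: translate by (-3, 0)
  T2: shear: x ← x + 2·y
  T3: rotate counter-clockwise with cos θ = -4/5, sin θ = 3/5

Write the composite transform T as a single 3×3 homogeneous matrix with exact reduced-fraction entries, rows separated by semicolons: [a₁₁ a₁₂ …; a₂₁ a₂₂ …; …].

T = [-4/5 -11/5 12/5; 3/5 2/5 -9/5; 0 0 1]

T1 = [1 0 -3; 0 1 0; 0 0 1]
T2·T1 = [1 2 -3; 0 1 0; 0 0 1]
T3·…·T1 = [-4/5 -11/5 12/5; 3/5 2/5 -9/5; 0 0 1]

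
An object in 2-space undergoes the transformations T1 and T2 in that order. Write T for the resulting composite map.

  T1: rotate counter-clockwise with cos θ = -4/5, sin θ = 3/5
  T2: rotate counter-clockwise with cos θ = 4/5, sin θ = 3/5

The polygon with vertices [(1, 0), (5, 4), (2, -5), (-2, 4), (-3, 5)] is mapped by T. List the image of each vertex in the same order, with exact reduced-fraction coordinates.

image vertices: (-1, 0), (-5, -4), (-2, 5), (2, -4), (3, -5)

T1 rotate counter-clockwise with cos θ = -4/5, sin θ = 3/5: (1, 0) → (-4/5, 3/5); (5, 4) → (-32/5, -1/5); (2, -5) → (7/5, 26/5); (-2, 4) → (-4/5, -22/5); (-3, 5) → (-3/5, -29/5)
T2 rotate counter-clockwise with cos θ = 4/5, sin θ = 3/5: (-4/5, 3/5) → (-1, 0); (-32/5, -1/5) → (-5, -4); (7/5, 26/5) → (-2, 5); (-4/5, -22/5) → (2, -4); (-3/5, -29/5) → (3, -5)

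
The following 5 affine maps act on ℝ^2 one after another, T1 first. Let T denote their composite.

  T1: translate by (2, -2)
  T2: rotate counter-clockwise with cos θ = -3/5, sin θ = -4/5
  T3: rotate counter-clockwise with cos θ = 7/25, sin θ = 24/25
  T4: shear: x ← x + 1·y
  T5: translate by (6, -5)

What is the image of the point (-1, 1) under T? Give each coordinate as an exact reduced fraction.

T1 translate by (2, -2): (-1, 1) → (1, -1)
T2 rotate counter-clockwise with cos θ = -3/5, sin θ = -4/5: (1, -1) → (-7/5, -1/5)
T3 rotate counter-clockwise with cos θ = 7/25, sin θ = 24/25: (-7/5, -1/5) → (-1/5, -7/5)
T4 shear: x ← x + 1·y: (-1/5, -7/5) → (-8/5, -7/5)
T5 translate by (6, -5): (-8/5, -7/5) → (22/5, -32/5)

T(p) = (22/5, -32/5)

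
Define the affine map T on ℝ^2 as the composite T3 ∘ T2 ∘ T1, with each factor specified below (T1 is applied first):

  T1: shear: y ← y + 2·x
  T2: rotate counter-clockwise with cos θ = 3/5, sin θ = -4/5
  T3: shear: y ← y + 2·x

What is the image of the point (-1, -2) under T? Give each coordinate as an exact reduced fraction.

T(p) = (-19/5, -46/5)

T1 shear: y ← y + 2·x: (-1, -2) → (-1, -4)
T2 rotate counter-clockwise with cos θ = 3/5, sin θ = -4/5: (-1, -4) → (-19/5, -8/5)
T3 shear: y ← y + 2·x: (-19/5, -8/5) → (-19/5, -46/5)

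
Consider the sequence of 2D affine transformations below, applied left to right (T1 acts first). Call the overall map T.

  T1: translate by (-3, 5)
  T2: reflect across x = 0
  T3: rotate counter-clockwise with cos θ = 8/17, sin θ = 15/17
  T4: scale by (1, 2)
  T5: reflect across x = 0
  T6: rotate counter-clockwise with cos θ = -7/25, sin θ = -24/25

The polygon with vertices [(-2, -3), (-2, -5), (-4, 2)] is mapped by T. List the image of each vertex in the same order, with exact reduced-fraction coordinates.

T1 translate by (-3, 5): (-2, -3) → (-5, 2); (-2, -5) → (-5, 0); (-4, 2) → (-7, 7)
T2 reflect across x = 0: (-5, 2) → (5, 2); (-5, 0) → (5, 0); (-7, 7) → (7, 7)
T3 rotate counter-clockwise with cos θ = 8/17, sin θ = 15/17: (5, 2) → (10/17, 91/17); (5, 0) → (40/17, 75/17); (7, 7) → (-49/17, 161/17)
T4 scale by (1, 2): (10/17, 91/17) → (10/17, 182/17); (40/17, 75/17) → (40/17, 150/17); (-49/17, 161/17) → (-49/17, 322/17)
T5 reflect across x = 0: (10/17, 182/17) → (-10/17, 182/17); (40/17, 150/17) → (-40/17, 150/17); (-49/17, 322/17) → (49/17, 322/17)
T6 rotate counter-clockwise with cos θ = -7/25, sin θ = -24/25: (-10/17, 182/17) → (4438/425, -1034/425); (-40/17, 150/17) → (776/85, -18/85); (49/17, 322/17) → (1477/85, -686/85)

image vertices: (4438/425, -1034/425), (776/85, -18/85), (1477/85, -686/85)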